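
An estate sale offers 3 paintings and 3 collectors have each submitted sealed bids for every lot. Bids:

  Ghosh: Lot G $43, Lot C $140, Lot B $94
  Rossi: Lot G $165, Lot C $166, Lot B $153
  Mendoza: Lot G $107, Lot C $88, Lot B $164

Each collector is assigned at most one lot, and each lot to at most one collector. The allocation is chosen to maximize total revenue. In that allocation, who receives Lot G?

Rossi receives Lot G.

Optimal: Ghosh→Lot C ($140), Rossi→Lot G ($165), Mendoza→Lot B ($164) — total 140+165+164 = $469.
Max-entry greedy (repeatedly take the single best remaining cell) gives $373, worse by 96.
Next-best assignment: Ghosh→Lot C, Rossi→Lot B, Mendoza→Lot G = $400.
Rossi's own top lot is Lot C ($166), but forcing Rossi→Lot C and reassigning the rest optimally gives only $373 — worse by 96.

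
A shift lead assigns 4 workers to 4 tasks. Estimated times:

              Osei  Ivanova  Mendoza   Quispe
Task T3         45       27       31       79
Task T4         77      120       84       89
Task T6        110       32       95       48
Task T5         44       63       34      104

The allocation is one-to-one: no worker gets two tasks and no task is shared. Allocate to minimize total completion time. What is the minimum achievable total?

Min total: 186 min

Optimal: Osei→Task T4 (77 min), Ivanova→Task T3 (27 min), Mendoza→Task T5 (34 min), Quispe→Task T6 (48 min) — total 77+27+34+48 = 186 min.
Row-greedy (each worker in turn takes its cheapest remaining task) gives 203 min, worse by 17.
Swapping Mendoza↔Quispe (Mendoza→Task T6 95 min, Quispe→Task T5 104 min) adds 117.
Checked against all permutations: 186 min is optimal.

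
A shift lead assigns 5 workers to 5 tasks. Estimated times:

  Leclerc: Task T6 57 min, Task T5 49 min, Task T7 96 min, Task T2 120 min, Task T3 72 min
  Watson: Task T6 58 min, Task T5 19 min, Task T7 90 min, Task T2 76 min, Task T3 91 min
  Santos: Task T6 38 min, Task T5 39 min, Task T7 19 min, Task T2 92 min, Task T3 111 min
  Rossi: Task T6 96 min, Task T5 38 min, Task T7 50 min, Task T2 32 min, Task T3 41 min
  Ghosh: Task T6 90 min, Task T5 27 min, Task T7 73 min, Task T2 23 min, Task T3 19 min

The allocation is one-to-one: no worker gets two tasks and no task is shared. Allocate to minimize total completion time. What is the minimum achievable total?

Optimal: Leclerc→Task T6 (57 min), Watson→Task T5 (19 min), Santos→Task T7 (19 min), Rossi→Task T2 (32 min), Ghosh→Task T3 (19 min) — total 57+19+19+32+19 = 146 min.
Swapping Watson↔Rossi (Watson→Task T2 76 min, Rossi→Task T5 38 min) adds 63.

Minimum total: 146 min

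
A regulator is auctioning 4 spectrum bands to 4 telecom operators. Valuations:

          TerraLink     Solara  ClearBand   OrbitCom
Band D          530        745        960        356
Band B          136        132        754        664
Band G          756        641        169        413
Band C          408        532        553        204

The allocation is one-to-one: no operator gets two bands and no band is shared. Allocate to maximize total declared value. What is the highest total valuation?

Optimal: TerraLink→Band G ($756M), Solara→Band C ($532M), ClearBand→Band D ($960M), OrbitCom→Band B ($664M) — total 756+532+960+664 = $2912M.
Row-greedy (each operator in turn takes its best remaining band) gives $2459M, worse by 453.
Next-best assignment: TerraLink→Band G, Solara→Band D, ClearBand→Band C, OrbitCom→Band B = $2718M.
Swapping ClearBand↔Solara (ClearBand→Band C $553M, Solara→Band D $745M) loses 194.

Max total: $2912M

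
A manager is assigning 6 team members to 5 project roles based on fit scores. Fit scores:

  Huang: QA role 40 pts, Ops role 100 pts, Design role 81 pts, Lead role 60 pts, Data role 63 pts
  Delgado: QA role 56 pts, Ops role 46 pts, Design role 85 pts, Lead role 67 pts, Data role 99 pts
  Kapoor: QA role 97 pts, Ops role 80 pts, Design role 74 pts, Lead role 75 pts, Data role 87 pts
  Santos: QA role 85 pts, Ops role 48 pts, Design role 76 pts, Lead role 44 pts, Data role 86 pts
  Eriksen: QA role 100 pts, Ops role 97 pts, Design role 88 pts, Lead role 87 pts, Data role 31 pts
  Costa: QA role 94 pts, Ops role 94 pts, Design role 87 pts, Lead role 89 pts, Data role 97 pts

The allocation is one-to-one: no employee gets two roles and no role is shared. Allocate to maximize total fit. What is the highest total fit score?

Treat this as an assignment problem: match each employee to one role.
Optimal: Kapoor→QA role (97 pts), Huang→Ops role (100 pts), Eriksen→Design role (88 pts), Costa→Lead role (89 pts), Delgado→Data role (99 pts) — total 97+100+88+89+99 = 473 pts.
Column-greedy (each role in turn goes to its best remaining employee) gives 461 pts, worse by 12.
Checked against all permutations: 473 pts is optimal.

Max total: 473 pts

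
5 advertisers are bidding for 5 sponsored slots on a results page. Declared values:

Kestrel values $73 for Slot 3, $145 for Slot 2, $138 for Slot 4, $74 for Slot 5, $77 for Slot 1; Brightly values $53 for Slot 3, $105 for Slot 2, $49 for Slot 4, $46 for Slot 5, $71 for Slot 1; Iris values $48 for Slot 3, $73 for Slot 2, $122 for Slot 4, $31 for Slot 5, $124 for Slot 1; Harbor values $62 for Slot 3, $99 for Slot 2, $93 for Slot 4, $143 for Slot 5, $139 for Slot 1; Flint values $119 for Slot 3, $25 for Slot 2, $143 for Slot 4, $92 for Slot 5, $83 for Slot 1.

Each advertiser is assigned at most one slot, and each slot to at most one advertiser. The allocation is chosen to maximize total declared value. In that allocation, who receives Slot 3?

This is a one-to-one assignment (maximum-weight bipartite matching).
Optimal: Kestrel→Slot 4 ($138), Brightly→Slot 2 ($105), Iris→Slot 1 ($124), Harbor→Slot 5 ($143), Flint→Slot 3 ($119) — total 138+105+124+143+119 = $629.
Max-entry greedy (repeatedly take the single best remaining cell) gives $608, worse by 21.
Checked against all permutations: $629 is optimal.
Flint's own top slot is Slot 4 ($143), but forcing Flint→Slot 4 and reassigning the rest optimally gives only $608 — worse by 21.

Flint receives Slot 3.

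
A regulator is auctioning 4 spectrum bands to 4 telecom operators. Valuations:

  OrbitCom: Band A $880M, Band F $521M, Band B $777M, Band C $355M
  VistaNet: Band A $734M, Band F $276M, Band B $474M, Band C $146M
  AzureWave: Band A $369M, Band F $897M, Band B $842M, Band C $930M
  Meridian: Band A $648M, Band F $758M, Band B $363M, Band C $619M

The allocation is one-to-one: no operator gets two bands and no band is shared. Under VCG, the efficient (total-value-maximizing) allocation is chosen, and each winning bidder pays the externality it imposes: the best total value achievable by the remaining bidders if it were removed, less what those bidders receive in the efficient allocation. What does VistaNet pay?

VistaNet pays $103M.

Efficient allocation: OrbitCom→Band B ($777M), VistaNet→Band A ($734M), AzureWave→Band C ($930M), Meridian→Band F ($758M); total welfare W = $3199M.
VistaNet receives Band A at value $734M, so the others get W − 734 = $2465M.
Without VistaNet: best allocation of the remaining 3 bidders over all 4 bands is OrbitCom→Band A ($880M), AzureWave→Band C ($930M), Meridian→Band F ($758M), total $2568M.
VCG payment = (others' best without VistaNet) − (others' welfare with VistaNet) = 2568 − 2465 = $103M.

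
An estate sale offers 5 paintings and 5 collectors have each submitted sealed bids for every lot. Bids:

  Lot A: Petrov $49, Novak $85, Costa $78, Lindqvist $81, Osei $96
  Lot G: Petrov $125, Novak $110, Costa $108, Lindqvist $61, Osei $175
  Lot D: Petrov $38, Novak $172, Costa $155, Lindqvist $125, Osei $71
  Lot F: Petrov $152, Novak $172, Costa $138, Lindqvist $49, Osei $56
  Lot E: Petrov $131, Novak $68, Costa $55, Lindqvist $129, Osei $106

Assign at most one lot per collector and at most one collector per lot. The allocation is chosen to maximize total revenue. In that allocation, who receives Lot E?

Optimal: Petrov→Lot E ($131), Novak→Lot F ($172), Costa→Lot D ($155), Lindqvist→Lot A ($81), Osei→Lot G ($175) — total 131+172+155+81+175 = $714.
Max-entry greedy (repeatedly take the single best remaining cell) gives $706, worse by 8.
Next-best assignment: Petrov→Lot F, Novak→Lot D, Costa→Lot A, Lindqvist→Lot E, Osei→Lot G = $706.
Every other assignment is strictly worse.
Petrov's own top lot is Lot F ($152), but forcing Petrov→Lot F and reassigning the rest optimally gives only $706 — worse by 8.

Petrov receives Lot E.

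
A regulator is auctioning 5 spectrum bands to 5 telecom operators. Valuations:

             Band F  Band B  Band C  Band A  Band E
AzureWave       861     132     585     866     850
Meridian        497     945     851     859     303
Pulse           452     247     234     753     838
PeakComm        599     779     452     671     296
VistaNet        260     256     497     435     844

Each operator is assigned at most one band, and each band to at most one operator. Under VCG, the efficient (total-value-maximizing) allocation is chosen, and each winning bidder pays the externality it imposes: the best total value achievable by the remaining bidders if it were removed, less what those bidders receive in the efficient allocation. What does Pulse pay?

Efficient allocation: AzureWave→Band F ($861M), Meridian→Band C ($851M), Pulse→Band A ($753M), PeakComm→Band B ($779M), VistaNet→Band E ($844M); total welfare W = $4088M.
Pulse receives Band A at value $753M, so the others get W − 753 = $3335M.
Without Pulse: best allocation of the remaining 4 bidders over all 5 bands is AzureWave→Band F ($861M), Meridian→Band A ($859M), PeakComm→Band B ($779M), VistaNet→Band E ($844M), total $3343M.
VCG payment = (others' best without Pulse) − (others' welfare with Pulse) = 3343 − 3335 = $8M.

Pulse pays $8M.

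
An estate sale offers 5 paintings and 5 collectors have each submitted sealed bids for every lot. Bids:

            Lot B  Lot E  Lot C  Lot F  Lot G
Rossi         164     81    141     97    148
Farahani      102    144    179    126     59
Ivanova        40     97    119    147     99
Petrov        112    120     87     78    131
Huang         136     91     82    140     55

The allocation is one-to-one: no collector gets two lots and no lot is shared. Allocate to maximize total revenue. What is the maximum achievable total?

Max total: $730

Treat this as an assignment problem: match each collector to one lot.
Optimal: Rossi→Lot G ($148), Farahani→Lot C ($179), Ivanova→Lot F ($147), Petrov→Lot E ($120), Huang→Lot B ($136) — total 148+179+147+120+136 = $730.
Row-greedy (each collector in turn takes its best remaining lot) gives $712, worse by 18.
Next-best assignment: Rossi→Lot B, Farahani→Lot C, Ivanova→Lot F, Petrov→Lot G, Huang→Lot E = $712.
Swapping Huang↔Ivanova (Huang→Lot F $140, Ivanova→Lot B $40) loses 103.
No other one-to-one assignment exceeds $730.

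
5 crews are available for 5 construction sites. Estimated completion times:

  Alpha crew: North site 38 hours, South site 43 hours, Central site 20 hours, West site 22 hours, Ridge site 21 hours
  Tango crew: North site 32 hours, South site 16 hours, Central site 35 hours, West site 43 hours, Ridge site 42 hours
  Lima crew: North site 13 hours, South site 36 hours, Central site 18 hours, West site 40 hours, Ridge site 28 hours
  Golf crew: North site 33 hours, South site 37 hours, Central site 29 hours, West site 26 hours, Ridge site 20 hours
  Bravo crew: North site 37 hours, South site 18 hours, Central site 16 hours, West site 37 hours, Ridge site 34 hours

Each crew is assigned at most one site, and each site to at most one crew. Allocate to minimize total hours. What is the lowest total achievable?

Minimum total: 87 hours

Optimal: Alpha crew→West site (22 hours), Tango crew→South site (16 hours), Lima crew→North site (13 hours), Golf crew→Ridge site (20 hours), Bravo crew→Central site (16 hours) — total 22+16+13+20+16 = 87 hours.
Row-greedy (each crew in turn takes its cheapest remaining site) gives 106 hours, worse by 19.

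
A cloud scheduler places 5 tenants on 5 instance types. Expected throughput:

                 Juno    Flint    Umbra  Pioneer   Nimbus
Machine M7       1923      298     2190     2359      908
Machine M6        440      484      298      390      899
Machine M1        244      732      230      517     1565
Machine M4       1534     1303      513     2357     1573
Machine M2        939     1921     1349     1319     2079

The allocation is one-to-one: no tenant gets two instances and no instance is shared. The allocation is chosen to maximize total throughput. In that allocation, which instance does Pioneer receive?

Pioneer receives Machine M4.

Optimal: Juno→Machine M6 (440 ops/s), Flint→Machine M2 (1921 ops/s), Umbra→Machine M7 (2190 ops/s), Pioneer→Machine M4 (2357 ops/s), Nimbus→Machine M1 (1565 ops/s) — total 440+1921+2190+2357+1565 = 8473 ops/s.
Column-greedy (each instance in turn goes to its best remaining tenant) gives 6873 ops/s, worse by 1600.
Next-best assignment: Juno→Machine M7, Flint→Machine M2, Umbra→Machine M6, Pioneer→Machine M4, Nimbus→Machine M1 = 8064 ops/s.
Swapping Nimbus↔Pioneer (Nimbus→Machine M4 1573 ops/s, Pioneer→Machine M1 517 ops/s) loses 1832.
Pioneer's own top instance is Machine M7 (2359 ops/s), but forcing Pioneer→Machine M7 and reassigning the rest optimally gives only 7677 ops/s — worse by 796.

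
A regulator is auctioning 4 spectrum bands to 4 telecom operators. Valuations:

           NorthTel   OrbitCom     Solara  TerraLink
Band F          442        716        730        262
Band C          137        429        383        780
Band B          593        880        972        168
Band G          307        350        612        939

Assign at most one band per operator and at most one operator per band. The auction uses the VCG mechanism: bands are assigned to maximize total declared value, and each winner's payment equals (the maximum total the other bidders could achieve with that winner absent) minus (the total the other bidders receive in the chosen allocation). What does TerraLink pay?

TerraLink pays $152M.

Efficient allocation: NorthTel→Band F ($442M), OrbitCom→Band C ($429M), Solara→Band B ($972M), TerraLink→Band G ($939M); total welfare W = $2782M.
TerraLink receives Band G at value $939M, so the others get W − 939 = $1843M.
Without TerraLink: best allocation of the remaining 3 bidders over all 4 bands is NorthTel→Band G ($307M), OrbitCom→Band F ($716M), Solara→Band B ($972M), total $1995M.
VCG payment = (others' best without TerraLink) − (others' welfare with TerraLink) = 1995 − 1843 = $152M.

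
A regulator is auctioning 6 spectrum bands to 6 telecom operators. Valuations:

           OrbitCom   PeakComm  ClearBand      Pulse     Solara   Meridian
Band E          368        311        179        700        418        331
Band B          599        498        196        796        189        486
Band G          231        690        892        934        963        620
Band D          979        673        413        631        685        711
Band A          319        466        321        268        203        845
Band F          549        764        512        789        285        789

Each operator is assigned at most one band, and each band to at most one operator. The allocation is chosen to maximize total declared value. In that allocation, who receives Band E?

Treat this as an assignment problem: match each operator to one band.
Optimal: OrbitCom→Band D ($979M), PeakComm→Band F ($764M), ClearBand→Band G ($892M), Pulse→Band B ($796M), Solara→Band E ($418M), Meridian→Band A ($845M) — total 979+764+892+796+418+845 = $4694M.
Next-best assignment: OrbitCom→Band D, PeakComm→Band F, ClearBand→Band E, Pulse→Band B, Solara→Band G, Meridian→Band A = $4526M.
Swapping OrbitCom↔Pulse (OrbitCom→Band B $599M, Pulse→Band D $631M) loses 545.
Solara's own top band is Band G ($963M), but forcing Solara→Band G and reassigning the rest optimally gives only $4526M — worse by 168.

Solara receives Band E.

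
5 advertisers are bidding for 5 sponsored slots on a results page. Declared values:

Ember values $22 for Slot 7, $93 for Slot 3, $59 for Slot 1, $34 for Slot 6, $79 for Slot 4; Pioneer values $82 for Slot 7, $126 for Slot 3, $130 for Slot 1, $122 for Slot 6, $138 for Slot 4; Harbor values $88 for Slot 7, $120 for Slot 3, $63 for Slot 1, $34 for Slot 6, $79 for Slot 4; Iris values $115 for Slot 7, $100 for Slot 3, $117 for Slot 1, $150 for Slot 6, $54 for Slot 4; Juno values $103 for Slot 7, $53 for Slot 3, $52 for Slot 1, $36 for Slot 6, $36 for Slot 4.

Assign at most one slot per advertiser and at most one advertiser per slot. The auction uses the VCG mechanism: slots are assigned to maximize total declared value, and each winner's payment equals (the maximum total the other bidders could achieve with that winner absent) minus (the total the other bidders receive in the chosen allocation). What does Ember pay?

Ember pays $8.

Efficient allocation: Ember→Slot 4 ($79), Pioneer→Slot 1 ($130), Harbor→Slot 3 ($120), Iris→Slot 6 ($150), Juno→Slot 7 ($103); total welfare W = $582.
Ember receives Slot 4 at value $79, so the others get W − 79 = $503.
Without Ember: best allocation of the remaining 4 bidders over all 5 slots is Pioneer→Slot 4 ($138), Harbor→Slot 3 ($120), Iris→Slot 6 ($150), Juno→Slot 7 ($103), total $511.
VCG payment = (others' best without Ember) − (others' welfare with Ember) = 511 − 503 = $8.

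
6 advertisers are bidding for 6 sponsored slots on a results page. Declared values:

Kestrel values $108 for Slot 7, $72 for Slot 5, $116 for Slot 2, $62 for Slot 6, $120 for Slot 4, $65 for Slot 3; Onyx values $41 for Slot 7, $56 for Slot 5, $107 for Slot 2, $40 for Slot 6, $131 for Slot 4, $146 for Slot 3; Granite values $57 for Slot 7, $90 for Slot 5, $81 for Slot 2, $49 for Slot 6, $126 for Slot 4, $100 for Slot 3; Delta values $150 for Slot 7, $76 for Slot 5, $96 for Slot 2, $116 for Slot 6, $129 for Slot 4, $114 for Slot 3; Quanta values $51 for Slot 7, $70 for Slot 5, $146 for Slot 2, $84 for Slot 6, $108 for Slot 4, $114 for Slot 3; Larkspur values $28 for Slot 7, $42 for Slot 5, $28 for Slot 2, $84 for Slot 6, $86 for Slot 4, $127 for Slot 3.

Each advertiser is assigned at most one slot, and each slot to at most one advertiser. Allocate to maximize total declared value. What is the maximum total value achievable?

Optimal: Kestrel→Slot 4 ($120), Onyx→Slot 3 ($146), Granite→Slot 5 ($90), Delta→Slot 7 ($150), Quanta→Slot 2 ($146), Larkspur→Slot 6 ($84) — total 120+146+90+150+146+84 = $736.
Column-greedy (each slot in turn goes to its best remaining advertiser) gives $666, worse by 70.

Maximum total: $736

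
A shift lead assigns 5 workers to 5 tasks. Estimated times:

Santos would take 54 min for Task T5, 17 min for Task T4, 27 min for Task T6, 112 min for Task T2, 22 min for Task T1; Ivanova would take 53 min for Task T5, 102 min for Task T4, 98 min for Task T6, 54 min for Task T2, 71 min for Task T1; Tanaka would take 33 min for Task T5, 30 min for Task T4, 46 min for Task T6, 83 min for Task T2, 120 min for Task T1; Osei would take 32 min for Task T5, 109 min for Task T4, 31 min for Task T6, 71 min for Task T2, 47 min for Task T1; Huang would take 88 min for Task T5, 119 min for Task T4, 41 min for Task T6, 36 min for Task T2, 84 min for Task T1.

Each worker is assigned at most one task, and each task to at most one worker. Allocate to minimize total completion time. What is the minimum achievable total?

Optimal: Santos→Task T1 (22 min), Ivanova→Task T5 (53 min), Tanaka→Task T4 (30 min), Osei→Task T6 (31 min), Huang→Task T2 (36 min) — total 22+53+30+31+36 = 172 min.
No other one-to-one assignment undercuts 172 min.

Minimum total: 172 min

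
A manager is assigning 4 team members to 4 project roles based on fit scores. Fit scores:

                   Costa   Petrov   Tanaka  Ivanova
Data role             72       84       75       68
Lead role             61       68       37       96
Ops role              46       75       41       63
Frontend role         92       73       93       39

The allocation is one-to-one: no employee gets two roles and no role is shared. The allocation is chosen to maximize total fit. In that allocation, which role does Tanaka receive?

This is a one-to-one assignment (maximum-weight bipartite matching).
Optimal: Costa→Frontend role (92 pts), Petrov→Ops role (75 pts), Tanaka→Data role (75 pts), Ivanova→Lead role (96 pts) — total 92+75+75+96 = 338 pts.
Row-greedy (each employee in turn takes its best remaining role) gives 313 pts, worse by 25.
Swapping Costa↔Tanaka (Costa→Data role 72 pts, Tanaka→Frontend role 93 pts) loses 2.
Every other assignment is strictly worse.
Tanaka's own top role is Frontend role (93 pts), but forcing Tanaka→Frontend role and reassigning the rest optimally gives only 336 pts — worse by 2.

Tanaka receives Data role.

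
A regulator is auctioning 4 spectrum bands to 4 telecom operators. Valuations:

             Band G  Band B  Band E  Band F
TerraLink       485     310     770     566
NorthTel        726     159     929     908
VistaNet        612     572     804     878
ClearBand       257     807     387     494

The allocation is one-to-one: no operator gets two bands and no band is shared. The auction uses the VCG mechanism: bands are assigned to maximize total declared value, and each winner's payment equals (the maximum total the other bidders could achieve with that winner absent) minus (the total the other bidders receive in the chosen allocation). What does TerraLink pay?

Efficient allocation: TerraLink→Band E ($770M), NorthTel→Band G ($726M), VistaNet→Band F ($878M), ClearBand→Band B ($807M); total welfare W = $3181M.
TerraLink receives Band E at value $770M, so the others get W − 770 = $2411M.
Without TerraLink: best allocation of the remaining 3 bidders over all 4 bands is NorthTel→Band E ($929M), VistaNet→Band F ($878M), ClearBand→Band B ($807M), total $2614M.
VCG payment = (others' best without TerraLink) − (others' welfare with TerraLink) = 2614 − 2411 = $203M.

TerraLink pays $203M.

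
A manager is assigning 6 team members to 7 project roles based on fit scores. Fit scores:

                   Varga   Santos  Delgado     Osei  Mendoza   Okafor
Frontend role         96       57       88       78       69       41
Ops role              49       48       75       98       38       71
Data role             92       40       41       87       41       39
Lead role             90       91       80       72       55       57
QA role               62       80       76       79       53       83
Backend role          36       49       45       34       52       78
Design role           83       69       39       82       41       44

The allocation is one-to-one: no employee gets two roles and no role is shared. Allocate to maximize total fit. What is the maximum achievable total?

Optimal: Varga→Data role (92 pts), Santos→Lead role (91 pts), Delgado→Frontend role (88 pts), Osei→Ops role (98 pts), Mendoza→Backend role (52 pts), Okafor→QA role (83 pts) — total 92+91+88+98+52+83 = 504 pts.
Column-greedy (each role in turn goes to its best remaining employee) gives 461 pts, worse by 43.

Max total: 504 pts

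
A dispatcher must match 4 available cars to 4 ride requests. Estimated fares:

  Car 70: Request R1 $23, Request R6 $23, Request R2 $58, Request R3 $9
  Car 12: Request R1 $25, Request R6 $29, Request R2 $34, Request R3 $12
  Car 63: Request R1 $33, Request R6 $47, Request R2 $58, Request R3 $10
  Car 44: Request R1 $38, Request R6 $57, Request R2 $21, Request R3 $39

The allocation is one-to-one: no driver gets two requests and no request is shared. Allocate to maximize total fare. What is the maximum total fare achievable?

Treat this as an assignment problem: match each driver to one request.
Optimal: Car 70→Request R2 ($58), Car 12→Request R1 ($25), Car 63→Request R6 ($47), Car 44→Request R3 ($39) — total 58+25+47+39 = $169.
Row-greedy (each driver in turn takes its best remaining request) gives $159, worse by 10.
Next-best assignment: Car 70→Request R2, Car 12→Request R3, Car 63→Request R1, Car 44→Request R6 = $160.
Checked against all permutations: $169 is optimal.

Maximum total: $169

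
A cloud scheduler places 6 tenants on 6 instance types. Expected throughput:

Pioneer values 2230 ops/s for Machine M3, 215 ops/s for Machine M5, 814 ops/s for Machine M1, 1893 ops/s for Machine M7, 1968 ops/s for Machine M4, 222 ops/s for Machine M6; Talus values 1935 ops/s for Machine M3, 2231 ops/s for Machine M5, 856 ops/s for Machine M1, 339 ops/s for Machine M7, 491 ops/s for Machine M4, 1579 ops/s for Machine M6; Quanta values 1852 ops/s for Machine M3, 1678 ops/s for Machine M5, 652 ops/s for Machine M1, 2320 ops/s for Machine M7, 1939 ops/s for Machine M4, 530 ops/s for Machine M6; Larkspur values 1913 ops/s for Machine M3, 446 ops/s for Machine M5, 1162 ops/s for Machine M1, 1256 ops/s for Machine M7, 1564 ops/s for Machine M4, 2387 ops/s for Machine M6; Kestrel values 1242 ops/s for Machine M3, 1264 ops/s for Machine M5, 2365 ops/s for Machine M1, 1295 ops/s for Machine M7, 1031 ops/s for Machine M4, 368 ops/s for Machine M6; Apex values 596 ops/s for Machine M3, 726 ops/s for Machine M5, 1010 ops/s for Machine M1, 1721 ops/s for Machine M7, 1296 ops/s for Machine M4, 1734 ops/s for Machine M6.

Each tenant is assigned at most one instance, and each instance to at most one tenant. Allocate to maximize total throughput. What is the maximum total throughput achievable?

Optimal: Pioneer→Machine M3 (2230 ops/s), Talus→Machine M5 (2231 ops/s), Quanta→Machine M4 (1939 ops/s), Larkspur→Machine M6 (2387 ops/s), Kestrel→Machine M1 (2365 ops/s), Apex→Machine M7 (1721 ops/s) — total 2230+2231+1939+2387+2365+1721 = 12873 ops/s.
Row-greedy (each tenant in turn takes its best remaining instance) gives 12829 ops/s, worse by 44.
Next-best assignment: Pioneer→Machine M3, Talus→Machine M5, Quanta→Machine M7, Larkspur→Machine M6, Kestrel→Machine M1, Apex→Machine M4 = 12829 ops/s.
No other one-to-one assignment exceeds 12873 ops/s.

Max total: 12873 ops/s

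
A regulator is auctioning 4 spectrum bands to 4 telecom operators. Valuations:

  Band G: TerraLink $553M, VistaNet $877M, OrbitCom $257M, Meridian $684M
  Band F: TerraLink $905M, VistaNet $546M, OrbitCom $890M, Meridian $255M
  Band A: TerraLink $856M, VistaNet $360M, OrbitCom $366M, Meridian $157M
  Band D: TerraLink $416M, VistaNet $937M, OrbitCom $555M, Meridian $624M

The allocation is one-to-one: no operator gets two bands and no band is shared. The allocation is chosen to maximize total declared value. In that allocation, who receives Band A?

TerraLink receives Band A.

This is a one-to-one assignment (maximum-weight bipartite matching).
Optimal: TerraLink→Band A ($856M), VistaNet→Band D ($937M), OrbitCom→Band F ($890M), Meridian→Band G ($684M) — total 856+937+890+684 = $3367M.
Row-greedy (each operator in turn takes its best remaining band) gives $2892M, worse by 475.
Next-best assignment: TerraLink→Band A, VistaNet→Band G, OrbitCom→Band F, Meridian→Band D = $3247M.
TerraLink's own top band is Band F ($905M), but forcing TerraLink→Band F and reassigning the rest optimally gives only $2892M — worse by 475.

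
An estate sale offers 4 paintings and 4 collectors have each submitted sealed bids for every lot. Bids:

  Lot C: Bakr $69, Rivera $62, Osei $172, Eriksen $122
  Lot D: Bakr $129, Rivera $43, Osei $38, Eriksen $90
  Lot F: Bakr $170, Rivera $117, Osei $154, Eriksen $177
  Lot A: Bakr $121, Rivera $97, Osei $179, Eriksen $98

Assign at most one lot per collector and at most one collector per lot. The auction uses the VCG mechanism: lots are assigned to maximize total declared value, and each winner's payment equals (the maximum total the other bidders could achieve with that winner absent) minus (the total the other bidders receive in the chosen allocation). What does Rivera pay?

Rivera pays $7.

Efficient allocation: Bakr→Lot D ($129), Rivera→Lot A ($97), Osei→Lot C ($172), Eriksen→Lot F ($177); total welfare W = $575.
Rivera receives Lot A at value $97, so the others get W − 97 = $478.
Without Rivera: best allocation of the remaining 3 bidders over all 4 lots is Bakr→Lot D ($129), Osei→Lot A ($179), Eriksen→Lot F ($177), total $485.
VCG payment = (others' best without Rivera) − (others' welfare with Rivera) = 485 − 478 = $7.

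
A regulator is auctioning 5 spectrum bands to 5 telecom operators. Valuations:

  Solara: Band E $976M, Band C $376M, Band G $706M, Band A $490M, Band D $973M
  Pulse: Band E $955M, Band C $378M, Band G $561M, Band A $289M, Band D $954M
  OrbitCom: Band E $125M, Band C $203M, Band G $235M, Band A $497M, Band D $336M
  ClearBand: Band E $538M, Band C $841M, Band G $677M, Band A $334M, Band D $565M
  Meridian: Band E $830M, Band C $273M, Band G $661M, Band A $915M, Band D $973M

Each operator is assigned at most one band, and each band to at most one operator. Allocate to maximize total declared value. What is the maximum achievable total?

Maximum total: $3972M

Optimal: Solara→Band G ($706M), Pulse→Band E ($955M), OrbitCom→Band A ($497M), ClearBand→Band C ($841M), Meridian→Band D ($973M) — total 706+955+497+841+973 = $3972M.
Max-entry greedy (repeatedly take the single best remaining cell) gives $3848M, worse by 124.
Swapping Pulse↔Solara (Pulse→Band G $561M, Solara→Band E $976M) loses 124.
Checked against all permutations: $3972M is optimal.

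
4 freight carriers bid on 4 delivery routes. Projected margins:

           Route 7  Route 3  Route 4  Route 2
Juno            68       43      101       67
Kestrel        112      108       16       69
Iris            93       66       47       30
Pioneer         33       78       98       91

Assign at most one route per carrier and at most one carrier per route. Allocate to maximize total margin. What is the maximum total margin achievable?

Max total: $393k

This is a one-to-one assignment (maximum-weight bipartite matching).
Optimal: Juno→Route 4 ($101k), Kestrel→Route 3 ($108k), Iris→Route 7 ($93k), Pioneer→Route 2 ($91k) — total 101+108+93+91 = $393k.
Row-greedy (each carrier in turn takes its best remaining route) gives $370k, worse by 23.
Next-best assignment: Juno→Route 4, Kestrel→Route 7, Iris→Route 3, Pioneer→Route 2 = $370k.
Every other assignment is strictly worse.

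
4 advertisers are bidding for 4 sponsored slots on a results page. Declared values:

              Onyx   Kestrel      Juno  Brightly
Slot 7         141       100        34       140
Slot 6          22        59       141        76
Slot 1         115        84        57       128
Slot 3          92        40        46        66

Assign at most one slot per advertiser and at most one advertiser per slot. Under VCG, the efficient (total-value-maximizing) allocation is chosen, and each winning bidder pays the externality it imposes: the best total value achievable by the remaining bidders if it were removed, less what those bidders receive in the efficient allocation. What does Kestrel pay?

Efficient allocation: Onyx→Slot 3 ($92), Kestrel→Slot 7 ($100), Juno→Slot 6 ($141), Brightly→Slot 1 ($128); total welfare W = $461.
Kestrel receives Slot 7 at value $100, so the others get W − 100 = $361.
Without Kestrel: best allocation of the remaining 3 bidders over all 4 slots is Onyx→Slot 7 ($141), Juno→Slot 6 ($141), Brightly→Slot 1 ($128), total $410.
VCG payment = (others' best without Kestrel) − (others' welfare with Kestrel) = 410 − 361 = $49.

Kestrel pays $49.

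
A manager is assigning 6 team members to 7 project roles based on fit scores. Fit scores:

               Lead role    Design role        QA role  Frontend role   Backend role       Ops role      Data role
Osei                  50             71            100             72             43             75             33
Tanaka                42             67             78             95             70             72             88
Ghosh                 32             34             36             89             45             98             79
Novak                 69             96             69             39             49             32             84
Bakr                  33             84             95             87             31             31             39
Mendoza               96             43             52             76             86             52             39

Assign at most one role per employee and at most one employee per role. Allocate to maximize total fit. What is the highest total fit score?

Optimal: Osei→QA role (100 pts), Tanaka→Data role (88 pts), Ghosh→Ops role (98 pts), Novak→Design role (96 pts), Bakr→Frontend role (87 pts), Mendoza→Lead role (96 pts) — total 100+88+98+96+87+96 = 565 pts.
Every other assignment is strictly worse.

Maximum total: 565 pts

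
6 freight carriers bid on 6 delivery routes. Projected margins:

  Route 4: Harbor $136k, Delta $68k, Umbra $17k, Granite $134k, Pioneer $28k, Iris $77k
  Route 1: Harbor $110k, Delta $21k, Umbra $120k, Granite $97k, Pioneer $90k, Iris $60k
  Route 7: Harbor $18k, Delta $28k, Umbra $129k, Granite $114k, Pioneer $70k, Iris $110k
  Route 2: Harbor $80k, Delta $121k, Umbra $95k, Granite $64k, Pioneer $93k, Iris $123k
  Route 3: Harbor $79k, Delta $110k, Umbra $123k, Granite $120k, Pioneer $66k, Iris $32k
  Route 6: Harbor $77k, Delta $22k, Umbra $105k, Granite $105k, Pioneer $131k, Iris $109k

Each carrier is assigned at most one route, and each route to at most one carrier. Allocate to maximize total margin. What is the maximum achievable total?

Maximum total: $738k

This is the linear assignment problem.
Optimal: Harbor→Route 4 ($136k), Delta→Route 2 ($121k), Umbra→Route 1 ($120k), Granite→Route 3 ($120k), Pioneer→Route 6 ($131k), Iris→Route 7 ($110k) — total 136+121+120+120+131+110 = $738k.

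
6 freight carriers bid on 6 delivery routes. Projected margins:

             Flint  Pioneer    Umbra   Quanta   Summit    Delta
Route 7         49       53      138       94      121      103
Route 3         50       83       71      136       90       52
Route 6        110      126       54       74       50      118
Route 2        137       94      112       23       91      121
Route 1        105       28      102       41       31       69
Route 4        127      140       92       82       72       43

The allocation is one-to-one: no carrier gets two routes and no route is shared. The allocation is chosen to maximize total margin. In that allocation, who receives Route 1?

Umbra receives Route 1.

Optimal: Flint→Route 2 ($137k), Pioneer→Route 4 ($140k), Umbra→Route 1 ($102k), Quanta→Route 3 ($136k), Summit→Route 7 ($121k), Delta→Route 6 ($118k) — total 137+140+102+136+121+118 = $754k.
Row-greedy (each carrier in turn takes its best remaining route) gives $670k, worse by 84.
Next-best assignment: Flint→Route 4, Pioneer→Route 6, Umbra→Route 1, Quanta→Route 3, Summit→Route 7, Delta→Route 2 = $733k.
Swapping Delta↔Pioneer (Delta→Route 4 $43k, Pioneer→Route 6 $126k) loses 89.
No other one-to-one assignment exceeds $754k.
Umbra's own top route is Route 7 ($138k), but forcing Umbra→Route 7 and reassigning the rest optimally gives only $728k — worse by 26.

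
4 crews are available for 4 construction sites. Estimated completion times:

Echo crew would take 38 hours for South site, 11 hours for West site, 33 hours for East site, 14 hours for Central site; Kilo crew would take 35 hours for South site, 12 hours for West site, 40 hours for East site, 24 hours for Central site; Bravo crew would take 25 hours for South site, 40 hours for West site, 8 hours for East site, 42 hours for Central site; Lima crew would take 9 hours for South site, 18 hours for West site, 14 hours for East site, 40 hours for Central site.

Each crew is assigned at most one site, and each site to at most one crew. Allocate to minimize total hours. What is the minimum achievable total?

Treat this as an assignment problem: match each crew to one site.
Optimal: Echo crew→Central site (14 hours), Kilo crew→West site (12 hours), Bravo crew→East site (8 hours), Lima crew→South site (9 hours) — total 14+12+8+9 = 43 hours.
Min-entry greedy (repeatedly take the single cheapest remaining cell) gives 52 hours, worse by 9.
Next-best assignment: Echo crew→West site, Kilo crew→Central site, Bravo crew→East site, Lima crew→South site = 52 hours.

Min total: 43 hours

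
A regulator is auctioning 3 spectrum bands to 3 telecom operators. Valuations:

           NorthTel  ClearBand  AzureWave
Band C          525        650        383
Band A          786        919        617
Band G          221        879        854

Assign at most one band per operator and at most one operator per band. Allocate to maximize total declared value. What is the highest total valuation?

Maximum total: $2298M

Treat this as an assignment problem: match each operator to one band.
Optimal: NorthTel→Band C ($525M), ClearBand→Band A ($919M), AzureWave→Band G ($854M) — total 525+919+854 = $2298M.
Next-best assignment: NorthTel→Band A, ClearBand→Band C, AzureWave→Band G = $2290M.
Swapping AzureWave↔ClearBand (AzureWave→Band A $617M, ClearBand→Band G $879M) loses 277.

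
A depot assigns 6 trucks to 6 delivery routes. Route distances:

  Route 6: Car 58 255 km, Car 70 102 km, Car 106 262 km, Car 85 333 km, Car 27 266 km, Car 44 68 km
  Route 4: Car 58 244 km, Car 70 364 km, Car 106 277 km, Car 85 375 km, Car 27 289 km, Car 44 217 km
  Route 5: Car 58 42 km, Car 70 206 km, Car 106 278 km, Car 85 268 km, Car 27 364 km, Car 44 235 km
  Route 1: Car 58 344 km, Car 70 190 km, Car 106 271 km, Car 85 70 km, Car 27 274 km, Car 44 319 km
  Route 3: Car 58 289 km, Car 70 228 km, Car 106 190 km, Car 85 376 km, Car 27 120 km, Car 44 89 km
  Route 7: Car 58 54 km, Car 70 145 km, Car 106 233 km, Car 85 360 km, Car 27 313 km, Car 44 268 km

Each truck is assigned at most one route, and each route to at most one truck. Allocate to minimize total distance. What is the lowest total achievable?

Minimum total: 722 km

Optimal: Car 58→Route 5 (42 km), Car 70→Route 7 (145 km), Car 106→Route 4 (277 km), Car 85→Route 1 (70 km), Car 27→Route 3 (120 km), Car 44→Route 6 (68 km) — total 42+145+277+70+120+68 = 722 km.
Column-greedy (each route in turn goes to its cheapest remaining truck) gives 941 km, worse by 219.
Swapping Car 85↔Car 70 (Car 85→Route 7 360 km, Car 70→Route 1 190 km) adds 335.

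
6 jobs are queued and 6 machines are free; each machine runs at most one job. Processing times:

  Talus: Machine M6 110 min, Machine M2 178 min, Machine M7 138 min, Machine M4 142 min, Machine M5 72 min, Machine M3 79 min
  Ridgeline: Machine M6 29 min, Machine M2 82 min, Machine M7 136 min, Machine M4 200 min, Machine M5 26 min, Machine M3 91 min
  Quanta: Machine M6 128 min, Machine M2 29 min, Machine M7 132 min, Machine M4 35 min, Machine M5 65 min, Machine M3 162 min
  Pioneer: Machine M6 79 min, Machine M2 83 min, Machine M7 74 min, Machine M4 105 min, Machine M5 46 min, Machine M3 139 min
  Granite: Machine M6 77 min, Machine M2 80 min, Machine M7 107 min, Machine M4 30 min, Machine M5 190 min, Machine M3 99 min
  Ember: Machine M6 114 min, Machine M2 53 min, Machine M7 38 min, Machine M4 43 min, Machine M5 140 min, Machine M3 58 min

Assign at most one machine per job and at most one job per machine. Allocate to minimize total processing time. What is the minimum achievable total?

Minimum total: 251 min

Optimal: Talus→Machine M3 (79 min), Ridgeline→Machine M6 (29 min), Quanta→Machine M2 (29 min), Pioneer→Machine M5 (46 min), Granite→Machine M4 (30 min), Ember→Machine M7 (38 min) — total 79+29+29+46+30+38 = 251 min.
Min-entry greedy (repeatedly take the single cheapest remaining cell) gives 281 min, worse by 30.
Next-best assignment: Talus→Machine M3, Ridgeline→Machine M5, Quanta→Machine M2, Pioneer→Machine M6, Granite→Machine M4, Ember→Machine M7 = 281 min.
No other one-to-one assignment undercuts 251 min.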